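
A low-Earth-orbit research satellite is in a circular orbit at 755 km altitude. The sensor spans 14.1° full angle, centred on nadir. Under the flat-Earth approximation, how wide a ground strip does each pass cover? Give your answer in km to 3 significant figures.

187 km

Half-angle = 14.1°/2 = 7.05°.
Swath width ≈ 2h·tan(θ/2) = 2 × 755 × tan(7.05°) = 186.7 km.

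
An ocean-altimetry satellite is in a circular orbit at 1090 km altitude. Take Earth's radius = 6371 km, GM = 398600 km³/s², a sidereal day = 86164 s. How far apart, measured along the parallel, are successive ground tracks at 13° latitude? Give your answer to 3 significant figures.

2900 km

Semi-major axis a = 6371 + 1090 = 7461 km. Period T = 2π√(a³/μ) = 2π√(7461³/398600) = 6413.7 s = 106.89 min.
Node shift per orbit = (6413.7/86164) × 360° = 26.80°.
Equatorial spacing = 26.80 × 111.2 km/° = 2980 km.
At 13° latitude, spacing = 2980 × cos(13°) = 2903 km.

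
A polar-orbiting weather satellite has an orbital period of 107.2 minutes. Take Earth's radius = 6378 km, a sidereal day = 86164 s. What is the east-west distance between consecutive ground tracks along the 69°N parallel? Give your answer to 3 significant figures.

T = 107.2 min = 6432.0 s.
Node shift per orbit = (6432.0/86164) × 360° = 26.87°.
Equatorial spacing = 26.87 × 111.3 km/° = 2991 km.
At 69° latitude, spacing = 2991 × cos(69°) = 1072 km.

1070 km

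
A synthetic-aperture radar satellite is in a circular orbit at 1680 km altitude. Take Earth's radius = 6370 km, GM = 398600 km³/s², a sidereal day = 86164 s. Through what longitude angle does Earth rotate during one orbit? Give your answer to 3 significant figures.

30.0°

Semi-major axis a = 6370 + 1680 = 8050 km. Period T = 2π√(a³/μ) = 2π√(8050³/398600) = 7187.9 s = 119.80 min.
During one orbit Earth rotates (7187.9 / 86164) × 360° = 30.03°.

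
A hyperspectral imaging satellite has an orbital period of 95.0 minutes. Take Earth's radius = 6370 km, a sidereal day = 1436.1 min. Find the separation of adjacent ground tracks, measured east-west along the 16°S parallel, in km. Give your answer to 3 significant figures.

T = 95.0 min = 5700.0 s.
Node shift per orbit = (5700.0/86166) × 360° = 23.81°.
Equatorial spacing = 23.81 × 111.2 km/° = 2648 km.
At 16° latitude, spacing = 2648 × cos(16°) = 2545 km.

2550 km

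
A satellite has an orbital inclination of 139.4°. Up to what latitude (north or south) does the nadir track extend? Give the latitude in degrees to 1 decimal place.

40.6°

Retrograde orbit: the ground track reaches ±(180° − i) = ±(180 − 139.4) = ±40.6°.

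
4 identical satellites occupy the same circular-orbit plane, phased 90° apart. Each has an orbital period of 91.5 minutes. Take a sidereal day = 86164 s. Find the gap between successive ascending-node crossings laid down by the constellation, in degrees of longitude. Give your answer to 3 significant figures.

5.73°

T = 91.5 min = 5490.0 s.
Single-satellite node shift = (5490.0/86164) × 360° = 22.94°.
With 4 satellites evenly phased, successive equator crossings are 22.94/4 = 5.734° apart.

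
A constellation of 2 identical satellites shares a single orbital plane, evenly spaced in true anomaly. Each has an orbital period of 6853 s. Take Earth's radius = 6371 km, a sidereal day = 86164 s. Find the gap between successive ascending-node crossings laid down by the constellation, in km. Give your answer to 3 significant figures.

Single-satellite node shift = (6853.0/86164) × 360° = 28.63°.
With 2 satellites evenly phased, successive equator crossings are 28.63/2 = 14.316° apart.
That is 14.316 × 111.2 = 1592 km at the equator.

1590 km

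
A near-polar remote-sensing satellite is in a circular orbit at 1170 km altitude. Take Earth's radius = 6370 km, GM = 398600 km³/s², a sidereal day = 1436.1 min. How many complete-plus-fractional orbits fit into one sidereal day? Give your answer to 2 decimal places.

13.22

Semi-major axis a = 6370 + 1170 = 7540 km. Period T = 2π√(a³/μ) = 2π√(7540³/398600) = 6515.8 s = 108.60 min.
Orbits per sidereal day = 86166 / 6515.8 = 13.224.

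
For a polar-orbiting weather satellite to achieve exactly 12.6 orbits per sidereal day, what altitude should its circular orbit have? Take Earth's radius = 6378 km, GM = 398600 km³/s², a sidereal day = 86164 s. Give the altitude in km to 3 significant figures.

Required period T = 86164 / 12.6 = 6838.4 s.
From T = 2π√(a³/μ): a = (μ T²/4π²)^(1/3) = (398600 × 6838.4² / 4π²)^(1/3) = 7787 km.
Altitude h = a − R = 7787 − 6378 = 1409 km.

1410 km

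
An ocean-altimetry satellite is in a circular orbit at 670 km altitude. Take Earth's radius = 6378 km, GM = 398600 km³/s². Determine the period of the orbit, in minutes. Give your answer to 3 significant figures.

98.1 min

Semi-major axis a = 6378 + 670 = 7048 km. Period T = 2π√(a³/μ) = 2π√(7048³/398600) = 5888.6 s = 98.14 min.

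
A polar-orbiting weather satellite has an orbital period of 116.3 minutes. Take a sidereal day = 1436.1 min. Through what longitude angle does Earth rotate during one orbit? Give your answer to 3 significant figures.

T = 116.3 min = 6978.0 s.
During one orbit Earth rotates (6978.0 / 86166) × 360° = 29.15°.

29.2°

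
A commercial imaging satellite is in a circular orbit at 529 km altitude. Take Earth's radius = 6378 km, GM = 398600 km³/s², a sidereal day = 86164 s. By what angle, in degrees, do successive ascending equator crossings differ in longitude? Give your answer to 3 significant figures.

23.9°

Semi-major axis a = 6378 + 529 = 6907 km. Period T = 2π√(a³/μ) = 2π√(6907³/398600) = 5712.8 s = 95.21 min.
During one orbit Earth rotates (5712.8 / 86164) × 360° = 23.87°.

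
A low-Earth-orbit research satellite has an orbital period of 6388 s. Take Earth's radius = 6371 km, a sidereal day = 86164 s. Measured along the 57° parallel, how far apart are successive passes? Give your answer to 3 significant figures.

1620 km

Node shift per orbit = (6388.0/86164) × 360° = 26.69°.
Equatorial spacing = 26.69 × 111.2 km/° = 2968 km.
At 57° latitude, spacing = 2968 × cos(57°) = 1616 km.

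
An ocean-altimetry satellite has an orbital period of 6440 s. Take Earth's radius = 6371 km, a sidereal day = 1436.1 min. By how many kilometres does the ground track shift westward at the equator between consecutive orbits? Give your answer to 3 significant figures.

During one orbit Earth rotates (6440.0 / 86166) × 360° = 26.91°.
At the equator that is 26.91° × (2π·6371/360) km/° = 26.91 × 111.2 = 2992 km.

2990 km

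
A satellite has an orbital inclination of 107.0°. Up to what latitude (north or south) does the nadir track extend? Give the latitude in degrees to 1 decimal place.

73.0°

Retrograde orbit: the ground track reaches ±(180° − i) = ±(180 − 107.0) = ±73.0°.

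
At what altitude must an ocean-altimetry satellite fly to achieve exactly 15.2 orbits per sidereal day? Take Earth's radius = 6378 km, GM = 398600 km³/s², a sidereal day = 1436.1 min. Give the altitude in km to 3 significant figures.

Required period T = 86166 / 15.2 = 5668.8 s.
From T = 2π√(a³/μ): a = (μ T²/4π²)^(1/3) = (398600 × 5668.8² / 4π²)^(1/3) = 6872 km.
Altitude h = a − R = 6872 − 6378 = 494 km.

494 km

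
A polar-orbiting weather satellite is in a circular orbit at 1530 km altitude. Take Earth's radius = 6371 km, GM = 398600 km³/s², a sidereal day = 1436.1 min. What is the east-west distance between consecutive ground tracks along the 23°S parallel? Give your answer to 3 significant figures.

2990 km

Semi-major axis a = 6371 + 1530 = 7901 km. Period T = 2π√(a³/μ) = 2π√(7901³/398600) = 6989.3 s = 116.49 min.
Node shift per orbit = (6989.3/86166) × 360° = 29.20°.
Equatorial spacing = 29.20 × 111.2 km/° = 3247 km.
At 23° latitude, spacing = 3247 × cos(23°) = 2989 km.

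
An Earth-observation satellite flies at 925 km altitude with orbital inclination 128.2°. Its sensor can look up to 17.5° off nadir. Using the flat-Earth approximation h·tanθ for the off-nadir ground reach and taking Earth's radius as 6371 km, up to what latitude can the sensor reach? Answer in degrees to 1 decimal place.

Retrograde orbit: the ground track reaches ±(180° − i) = ±(180 − 128.2) = ±51.8°.
Sensor half-swath on the ground ≈ 925·tan(17.5°) = 292 km = 2.62° of latitude.
Maximum observable latitude ≈ 51.8 + 2.62 = 54.4°.

54.4°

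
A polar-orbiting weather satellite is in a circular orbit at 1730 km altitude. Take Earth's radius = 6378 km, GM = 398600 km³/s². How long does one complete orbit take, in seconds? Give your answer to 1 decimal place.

7265.8 seconds

Semi-major axis a = 6378 + 1730 = 8108 km. Period T = 2π√(a³/μ) = 2π√(8108³/398600) = 7265.8 s = 121.10 min.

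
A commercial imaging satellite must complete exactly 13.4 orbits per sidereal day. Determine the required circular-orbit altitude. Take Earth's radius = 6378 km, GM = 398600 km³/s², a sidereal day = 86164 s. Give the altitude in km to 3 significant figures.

Required period T = 86164 / 13.4 = 6430.1 s.
From T = 2π√(a³/μ): a = (μ T²/4π²)^(1/3) = (398600 × 6430.1² / 4π²)^(1/3) = 7474 km.
Altitude h = a − R = 7474 − 6378 = 1096 km.

1100 km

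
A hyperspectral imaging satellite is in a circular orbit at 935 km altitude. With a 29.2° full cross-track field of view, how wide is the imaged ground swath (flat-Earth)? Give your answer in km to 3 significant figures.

487 km

Half-angle = 29.2°/2 = 14.6°.
Swath width ≈ 2h·tan(θ/2) = 2 × 935 × tan(14.6°) = 487.1 km.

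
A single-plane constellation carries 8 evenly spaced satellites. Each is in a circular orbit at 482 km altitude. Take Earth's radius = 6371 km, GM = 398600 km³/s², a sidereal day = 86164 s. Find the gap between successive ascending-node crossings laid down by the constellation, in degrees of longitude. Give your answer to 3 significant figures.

Semi-major axis a = 6371 + 482 = 6853 km. Period T = 2π√(a³/μ) = 2π√(6853³/398600) = 5645.9 s = 94.10 min.
Single-satellite node shift = (5645.9/86164) × 360° = 23.59°.
With 8 satellites evenly phased, successive equator crossings are 23.59/8 = 2.949° apart.

2.95°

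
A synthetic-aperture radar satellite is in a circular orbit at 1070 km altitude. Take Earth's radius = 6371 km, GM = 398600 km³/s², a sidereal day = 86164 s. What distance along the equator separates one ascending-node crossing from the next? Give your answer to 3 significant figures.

Semi-major axis a = 6371 + 1070 = 7441 km. Period T = 2π√(a³/μ) = 2π√(7441³/398600) = 6387.9 s = 106.47 min.
During one orbit Earth rotates (6387.9 / 86164) × 360° = 26.69°.
At the equator that is 26.69° × (2π·6371/360) km/° = 26.69 × 111.2 = 2968 km.

2970 km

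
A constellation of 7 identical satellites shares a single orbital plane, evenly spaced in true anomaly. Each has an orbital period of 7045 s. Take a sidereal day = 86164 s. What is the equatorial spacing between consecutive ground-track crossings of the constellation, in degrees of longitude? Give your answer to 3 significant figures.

Single-satellite node shift = (7045.0/86164) × 360° = 29.43°.
With 7 satellites evenly phased, successive equator crossings are 29.43/7 = 4.205° apart.

4.20°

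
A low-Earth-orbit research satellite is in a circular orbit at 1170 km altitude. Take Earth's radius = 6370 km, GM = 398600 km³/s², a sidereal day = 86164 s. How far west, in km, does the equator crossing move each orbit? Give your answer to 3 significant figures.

3030 km

Semi-major axis a = 6370 + 1170 = 7540 km. Period T = 2π√(a³/μ) = 2π√(7540³/398600) = 6515.8 s = 108.60 min.
During one orbit Earth rotates (6515.8 / 86164) × 360° = 27.22°.
At the equator that is 27.22° × (2π·6370/360) km/° = 27.22 × 111.2 = 3027 km.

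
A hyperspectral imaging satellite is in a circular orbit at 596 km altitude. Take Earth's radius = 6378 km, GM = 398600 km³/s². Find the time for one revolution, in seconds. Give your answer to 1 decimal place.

5796.1 seconds

Semi-major axis a = 6378 + 596 = 6974 km. Period T = 2π√(a³/μ) = 2π√(6974³/398600) = 5796.1 s = 96.60 min.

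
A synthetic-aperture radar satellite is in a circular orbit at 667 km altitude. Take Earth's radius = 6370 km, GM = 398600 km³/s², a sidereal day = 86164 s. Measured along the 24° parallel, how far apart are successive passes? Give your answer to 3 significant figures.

Semi-major axis a = 6370 + 667 = 7037 km. Period T = 2π√(a³/μ) = 2π√(7037³/398600) = 5874.8 s = 97.91 min.
Node shift per orbit = (5874.8/86164) × 360° = 24.55°.
Equatorial spacing = 24.55 × 111.2 km/° = 2729 km.
At 24° latitude, spacing = 2729 × cos(24°) = 2493 km.

2490 km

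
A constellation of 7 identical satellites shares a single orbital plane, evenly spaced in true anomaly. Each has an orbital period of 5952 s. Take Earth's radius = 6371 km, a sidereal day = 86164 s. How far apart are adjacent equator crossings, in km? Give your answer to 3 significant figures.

Single-satellite node shift = (5952.0/86164) × 360° = 24.87°.
With 7 satellites evenly phased, successive equator crossings are 24.87/7 = 3.553° apart.
That is 3.553 × 111.2 = 395 km at the equator.

395 km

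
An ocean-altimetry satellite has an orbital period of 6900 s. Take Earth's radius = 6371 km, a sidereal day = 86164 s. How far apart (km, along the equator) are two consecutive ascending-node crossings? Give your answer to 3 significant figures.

During one orbit Earth rotates (6900.0 / 86164) × 360° = 28.83°.
At the equator that is 28.83° × (2π·6371/360) km/° = 28.83 × 111.2 = 3206 km.

3210 km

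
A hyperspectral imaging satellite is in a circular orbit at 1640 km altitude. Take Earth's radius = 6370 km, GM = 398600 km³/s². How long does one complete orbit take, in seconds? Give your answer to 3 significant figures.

7130 seconds

Semi-major axis a = 6370 + 1640 = 8010 km. Period T = 2π√(a³/μ) = 2π√(8010³/398600) = 7134.4 s = 118.91 min.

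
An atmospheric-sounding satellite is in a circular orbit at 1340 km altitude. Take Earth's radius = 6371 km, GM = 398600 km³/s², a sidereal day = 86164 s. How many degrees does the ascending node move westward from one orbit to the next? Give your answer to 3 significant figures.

Semi-major axis a = 6371 + 1340 = 7711 km. Period T = 2π√(a³/μ) = 2π√(7711³/398600) = 6738.7 s = 112.31 min.
During one orbit Earth rotates (6738.7 / 86164) × 360° = 28.15°.

28.2°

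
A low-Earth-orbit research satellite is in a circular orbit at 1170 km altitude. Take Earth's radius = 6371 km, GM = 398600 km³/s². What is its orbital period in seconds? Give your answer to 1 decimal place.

Semi-major axis a = 6371 + 1170 = 7541 km. Period T = 2π√(a³/μ) = 2π√(7541³/398600) = 6517.1 s = 108.62 min.

6517.1 seconds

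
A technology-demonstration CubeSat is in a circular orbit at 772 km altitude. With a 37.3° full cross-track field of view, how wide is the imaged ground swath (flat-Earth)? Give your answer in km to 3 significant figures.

521 km

Half-angle = 37.3°/2 = 18.65°.
Swath width ≈ 2h·tan(θ/2) = 2 × 772 × tan(18.65°) = 521.1 km.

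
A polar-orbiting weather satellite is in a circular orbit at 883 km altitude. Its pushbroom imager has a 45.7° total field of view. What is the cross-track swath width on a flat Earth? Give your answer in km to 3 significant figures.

744 km

Half-angle = 45.7°/2 = 22.85°.
Swath width ≈ 2h·tan(θ/2) = 2 × 883 × tan(22.85°) = 744.2 km.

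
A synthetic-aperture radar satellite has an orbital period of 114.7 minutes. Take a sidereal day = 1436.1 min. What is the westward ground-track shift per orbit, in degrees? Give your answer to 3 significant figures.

T = 114.7 min = 6882.0 s.
During one orbit Earth rotates (6882.0 / 86166) × 360° = 28.75°.

28.8°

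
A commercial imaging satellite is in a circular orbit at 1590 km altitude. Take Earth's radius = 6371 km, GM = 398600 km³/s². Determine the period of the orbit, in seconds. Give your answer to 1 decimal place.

7069.1 seconds

Semi-major axis a = 6371 + 1590 = 7961 km. Period T = 2π√(a³/μ) = 2π√(7961³/398600) = 7069.1 s = 117.82 min.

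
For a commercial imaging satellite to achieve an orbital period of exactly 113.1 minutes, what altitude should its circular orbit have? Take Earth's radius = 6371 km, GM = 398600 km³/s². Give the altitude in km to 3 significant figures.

1380 km

T = 113.1 min = 6786.0 s.
From T = 2π√(a³/μ): a = (μ T²/4π²)^(1/3) = (398600 × 6786.0² / 4π²)^(1/3) = 7747 km.
Altitude h = a − R = 7747 − 6371 = 1376 km.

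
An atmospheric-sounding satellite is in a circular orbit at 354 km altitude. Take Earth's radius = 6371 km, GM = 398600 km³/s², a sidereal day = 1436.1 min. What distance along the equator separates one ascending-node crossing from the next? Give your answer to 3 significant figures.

Semi-major axis a = 6371 + 354 = 6725 km. Period T = 2π√(a³/μ) = 2π√(6725³/398600) = 5488.4 s = 91.47 min.
During one orbit Earth rotates (5488.4 / 86166) × 360° = 22.93°.
At the equator that is 22.93° × (2π·6371/360) km/° = 22.93 × 111.2 = 2550 km.

2550 km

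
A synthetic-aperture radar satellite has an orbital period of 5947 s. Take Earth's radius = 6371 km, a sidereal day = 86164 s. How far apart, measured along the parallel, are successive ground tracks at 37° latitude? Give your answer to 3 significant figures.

2210 km

Node shift per orbit = (5947.0/86164) × 360° = 24.85°.
Equatorial spacing = 24.85 × 111.2 km/° = 2763 km.
At 37° latitude, spacing = 2763 × cos(37°) = 2207 km.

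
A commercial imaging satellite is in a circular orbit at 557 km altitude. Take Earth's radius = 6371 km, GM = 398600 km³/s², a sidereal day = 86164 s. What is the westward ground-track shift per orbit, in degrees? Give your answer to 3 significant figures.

24.0°

Semi-major axis a = 6371 + 557 = 6928 km. Period T = 2π√(a³/μ) = 2π√(6928³/398600) = 5738.8 s = 95.65 min.
During one orbit Earth rotates (5738.8 / 86164) × 360° = 23.98°.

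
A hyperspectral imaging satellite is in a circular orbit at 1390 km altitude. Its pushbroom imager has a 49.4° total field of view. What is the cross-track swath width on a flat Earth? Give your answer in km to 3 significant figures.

1280 km

Half-angle = 49.4°/2 = 24.7°.
Swath width ≈ 2h·tan(θ/2) = 2 × 1390 × tan(24.7°) = 1278.7 km.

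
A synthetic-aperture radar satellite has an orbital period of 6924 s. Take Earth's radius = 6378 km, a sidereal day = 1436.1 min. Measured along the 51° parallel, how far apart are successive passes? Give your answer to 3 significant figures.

2030 km

Node shift per orbit = (6924.0/86166) × 360° = 28.93°.
Equatorial spacing = 28.93 × 111.3 km/° = 3220 km.
At 51° latitude, spacing = 3220 × cos(51°) = 2027 km.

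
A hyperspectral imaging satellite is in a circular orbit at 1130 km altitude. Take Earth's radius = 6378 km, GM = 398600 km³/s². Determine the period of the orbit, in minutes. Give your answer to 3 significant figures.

108 min

Semi-major axis a = 6378 + 1130 = 7508 km. Period T = 2π√(a³/μ) = 2π√(7508³/398600) = 6474.4 s = 107.91 min.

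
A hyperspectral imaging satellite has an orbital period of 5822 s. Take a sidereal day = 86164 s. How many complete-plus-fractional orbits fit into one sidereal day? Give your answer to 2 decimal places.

Orbits per sidereal day = 86164 / 5822.0 = 14.800.

14.80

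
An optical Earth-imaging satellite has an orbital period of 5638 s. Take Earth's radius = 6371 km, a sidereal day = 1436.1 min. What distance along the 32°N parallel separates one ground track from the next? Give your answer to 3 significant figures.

Node shift per orbit = (5638.0/86166) × 360° = 23.56°.
Equatorial spacing = 23.56 × 111.2 km/° = 2619 km.
At 32° latitude, spacing = 2619 × cos(32°) = 2221 km.

2220 km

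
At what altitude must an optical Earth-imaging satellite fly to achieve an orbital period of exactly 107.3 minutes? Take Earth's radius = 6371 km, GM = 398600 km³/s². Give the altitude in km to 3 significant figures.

1110 km

T = 107.3 min = 6438.0 s.
From T = 2π√(a³/μ): a = (μ T²/4π²)^(1/3) = (398600 × 6438.0² / 4π²)^(1/3) = 7480 km.
Altitude h = a − R = 7480 − 6371 = 1109 km.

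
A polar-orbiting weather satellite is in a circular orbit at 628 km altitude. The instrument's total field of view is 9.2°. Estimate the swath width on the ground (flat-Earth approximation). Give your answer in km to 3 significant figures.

101 km

Half-angle = 9.2°/2 = 4.6°.
Swath width ≈ 2h·tan(θ/2) = 2 × 628 × tan(4.6°) = 101.1 km.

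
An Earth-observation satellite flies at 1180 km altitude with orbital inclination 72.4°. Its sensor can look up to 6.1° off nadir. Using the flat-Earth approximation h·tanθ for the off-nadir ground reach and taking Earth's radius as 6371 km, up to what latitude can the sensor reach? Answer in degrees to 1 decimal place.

73.5°

For a prograde orbit the ground track reaches latitude ±i = ±72.4°.
Sensor half-swath on the ground ≈ 1180·tan(6.1°) = 126 km = 1.13° of latitude.
Maximum observable latitude ≈ 72.4 + 1.13 = 73.5°.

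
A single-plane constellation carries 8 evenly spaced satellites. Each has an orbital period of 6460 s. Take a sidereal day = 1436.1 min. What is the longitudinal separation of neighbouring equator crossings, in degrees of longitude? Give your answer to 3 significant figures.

Single-satellite node shift = (6460.0/86166) × 360° = 26.99°.
With 8 satellites evenly phased, successive equator crossings are 26.99/8 = 3.374° apart.

3.37°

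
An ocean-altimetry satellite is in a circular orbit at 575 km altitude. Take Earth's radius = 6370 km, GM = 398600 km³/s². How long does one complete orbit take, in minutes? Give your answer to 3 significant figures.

Semi-major axis a = 6370 + 575 = 6945 km. Period T = 2π√(a³/μ) = 2π√(6945³/398600) = 5760.0 s = 96.00 min.

96.0 min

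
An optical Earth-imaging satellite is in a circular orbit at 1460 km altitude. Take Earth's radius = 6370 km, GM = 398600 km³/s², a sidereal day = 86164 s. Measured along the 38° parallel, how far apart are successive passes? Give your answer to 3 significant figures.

2520 km

Semi-major axis a = 6370 + 1460 = 7830 km. Period T = 2π√(a³/μ) = 2π√(7830³/398600) = 6895.3 s = 114.92 min.
Node shift per orbit = (6895.3/86164) × 360° = 28.81°.
Equatorial spacing = 28.81 × 111.2 km/° = 3203 km.
At 38° latitude, spacing = 3203 × cos(38°) = 2524 km.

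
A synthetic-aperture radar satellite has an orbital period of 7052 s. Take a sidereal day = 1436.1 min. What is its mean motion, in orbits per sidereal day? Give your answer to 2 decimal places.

12.22

Orbits per sidereal day = 86166 / 7052.0 = 12.219.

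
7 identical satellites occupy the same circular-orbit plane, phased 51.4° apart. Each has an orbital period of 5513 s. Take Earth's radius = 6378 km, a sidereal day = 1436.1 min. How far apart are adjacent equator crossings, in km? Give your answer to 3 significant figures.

366 km

Single-satellite node shift = (5513.0/86166) × 360° = 23.03°.
With 7 satellites evenly phased, successive equator crossings are 23.03/7 = 3.290° apart.
That is 3.290 × 111.3 = 366 km at the equator.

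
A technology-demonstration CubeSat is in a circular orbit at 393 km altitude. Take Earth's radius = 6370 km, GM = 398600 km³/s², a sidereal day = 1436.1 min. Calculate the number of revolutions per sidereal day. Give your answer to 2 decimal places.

15.57

Semi-major axis a = 6370 + 393 = 6763 km. Period T = 2π√(a³/μ) = 2π√(6763³/398600) = 5535.0 s = 92.25 min.
Orbits per sidereal day = 86166 / 5535.0 = 15.567.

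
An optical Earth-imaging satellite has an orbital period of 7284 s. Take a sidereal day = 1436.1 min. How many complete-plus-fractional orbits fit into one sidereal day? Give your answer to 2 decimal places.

11.83

Orbits per sidereal day = 86166 / 7284.0 = 11.829.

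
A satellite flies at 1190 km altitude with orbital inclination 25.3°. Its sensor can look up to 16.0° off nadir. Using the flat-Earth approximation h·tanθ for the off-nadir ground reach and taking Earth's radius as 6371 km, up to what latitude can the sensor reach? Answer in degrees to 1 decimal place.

28.4°

For a prograde orbit the ground track reaches latitude ±i = ±25.3°.
Sensor half-swath on the ground ≈ 1190·tan(16.0°) = 341 km = 3.07° of latitude.
Maximum observable latitude ≈ 25.3 + 3.07 = 28.4°.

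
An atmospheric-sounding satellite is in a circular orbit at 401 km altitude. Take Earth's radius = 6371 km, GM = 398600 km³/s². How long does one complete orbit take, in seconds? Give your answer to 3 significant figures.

Semi-major axis a = 6371 + 401 = 6772 km. Period T = 2π√(a³/μ) = 2π√(6772³/398600) = 5546.1 s = 92.43 min.

5550 seconds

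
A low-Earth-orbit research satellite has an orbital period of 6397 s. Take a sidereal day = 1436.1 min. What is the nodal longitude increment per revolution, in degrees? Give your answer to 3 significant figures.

26.7°

During one orbit Earth rotates (6397.0 / 86166) × 360° = 26.73°.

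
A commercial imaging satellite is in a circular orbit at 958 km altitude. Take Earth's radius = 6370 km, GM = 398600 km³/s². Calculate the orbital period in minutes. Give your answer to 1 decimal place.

104.0 min

Semi-major axis a = 6370 + 958 = 7328 km. Period T = 2π√(a³/μ) = 2π√(7328³/398600) = 6242.9 s = 104.05 min.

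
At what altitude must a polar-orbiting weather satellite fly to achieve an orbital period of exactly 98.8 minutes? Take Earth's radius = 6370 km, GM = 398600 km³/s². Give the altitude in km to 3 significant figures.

709 km

T = 98.8 min = 5928.0 s.
From T = 2π√(a³/μ): a = (μ T²/4π²)^(1/3) = (398600 × 5928.0² / 4π²)^(1/3) = 7079 km.
Altitude h = a − R = 7079 − 6370 = 709 km.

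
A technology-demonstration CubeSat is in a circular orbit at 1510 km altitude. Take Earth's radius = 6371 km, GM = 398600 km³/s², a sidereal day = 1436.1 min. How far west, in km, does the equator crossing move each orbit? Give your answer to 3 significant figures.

Semi-major axis a = 6371 + 1510 = 7881 km. Period T = 2π√(a³/μ) = 2π√(7881³/398600) = 6962.8 s = 116.05 min.
During one orbit Earth rotates (6962.8 / 86166) × 360° = 29.09°.
At the equator that is 29.09° × (2π·6371/360) km/° = 29.09 × 111.2 = 3235 km.

3230 km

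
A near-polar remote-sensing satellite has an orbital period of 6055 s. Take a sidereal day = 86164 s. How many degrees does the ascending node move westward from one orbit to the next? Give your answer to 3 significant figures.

25.3°

During one orbit Earth rotates (6055.0 / 86164) × 360° = 25.30°.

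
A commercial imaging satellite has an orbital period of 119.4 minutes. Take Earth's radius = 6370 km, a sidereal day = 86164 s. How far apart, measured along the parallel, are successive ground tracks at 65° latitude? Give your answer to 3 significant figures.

1410 km

T = 119.4 min = 7164.0 s.
Node shift per orbit = (7164.0/86164) × 360° = 29.93°.
Equatorial spacing = 29.93 × 111.2 km/° = 3328 km.
At 65° latitude, spacing = 3328 × cos(65°) = 1406 km.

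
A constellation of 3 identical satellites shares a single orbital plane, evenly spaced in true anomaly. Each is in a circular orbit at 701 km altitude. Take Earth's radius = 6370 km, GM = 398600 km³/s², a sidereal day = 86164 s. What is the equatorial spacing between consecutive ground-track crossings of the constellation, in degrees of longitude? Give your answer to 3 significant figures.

8.24°

Semi-major axis a = 6370 + 701 = 7071 km. Period T = 2π√(a³/μ) = 2π√(7071³/398600) = 5917.4 s = 98.62 min.
Single-satellite node shift = (5917.4/86164) × 360° = 24.72°.
With 3 satellites evenly phased, successive equator crossings are 24.72/3 = 8.241° apart.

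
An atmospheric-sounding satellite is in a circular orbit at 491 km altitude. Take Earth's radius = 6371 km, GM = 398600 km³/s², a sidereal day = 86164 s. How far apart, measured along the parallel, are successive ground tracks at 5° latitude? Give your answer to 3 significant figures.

Semi-major axis a = 6371 + 491 = 6862 km. Period T = 2π√(a³/μ) = 2π√(6862³/398600) = 5657.0 s = 94.28 min.
Node shift per orbit = (5657.0/86164) × 360° = 23.64°.
Equatorial spacing = 23.64 × 111.2 km/° = 2628 km.
At 5° latitude, spacing = 2628 × cos(5°) = 2618 km.

2620 km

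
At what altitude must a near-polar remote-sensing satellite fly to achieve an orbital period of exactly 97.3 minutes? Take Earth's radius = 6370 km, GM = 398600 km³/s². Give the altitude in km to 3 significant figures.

T = 97.3 min = 5838.0 s.
From T = 2π√(a³/μ): a = (μ T²/4π²)^(1/3) = (398600 × 5838.0² / 4π²)^(1/3) = 7008 km.
Altitude h = a − R = 7008 − 6370 = 638 km.

638 km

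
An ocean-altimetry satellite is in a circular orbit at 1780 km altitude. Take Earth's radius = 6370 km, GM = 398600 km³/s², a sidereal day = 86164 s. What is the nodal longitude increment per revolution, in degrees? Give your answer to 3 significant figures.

30.6°

Semi-major axis a = 6370 + 1780 = 8150 km. Period T = 2π√(a³/μ) = 2π√(8150³/398600) = 7322.3 s = 122.04 min.
During one orbit Earth rotates (7322.3 / 86164) × 360° = 30.59°.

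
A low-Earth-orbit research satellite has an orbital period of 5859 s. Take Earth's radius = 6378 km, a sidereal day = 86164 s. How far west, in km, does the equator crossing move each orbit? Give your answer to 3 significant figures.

During one orbit Earth rotates (5859.0 / 86164) × 360° = 24.48°.
At the equator that is 24.48° × (2π·6378/360) km/° = 24.48 × 111.3 = 2725 km.

2720 km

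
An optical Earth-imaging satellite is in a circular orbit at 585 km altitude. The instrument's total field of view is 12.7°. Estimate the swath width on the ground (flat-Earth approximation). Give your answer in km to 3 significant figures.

Half-angle = 12.7°/2 = 6.35°.
Swath width ≈ 2h·tan(θ/2) = 2 × 585 × tan(6.35°) = 130.2 km.

130 km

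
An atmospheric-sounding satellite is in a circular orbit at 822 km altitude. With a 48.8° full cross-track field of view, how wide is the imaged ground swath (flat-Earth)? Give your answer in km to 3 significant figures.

746 km

Half-angle = 48.8°/2 = 24.4°.
Swath width ≈ 2h·tan(θ/2) = 2 × 822 × tan(24.4°) = 745.8 km.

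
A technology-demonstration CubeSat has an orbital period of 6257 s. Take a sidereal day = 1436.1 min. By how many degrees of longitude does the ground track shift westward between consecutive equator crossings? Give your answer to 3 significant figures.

26.1°

During one orbit Earth rotates (6257.0 / 86166) × 360° = 26.14°.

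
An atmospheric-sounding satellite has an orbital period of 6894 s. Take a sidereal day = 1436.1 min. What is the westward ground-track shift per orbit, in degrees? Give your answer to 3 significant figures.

During one orbit Earth rotates (6894.0 / 86166) × 360° = 28.80°.

28.8°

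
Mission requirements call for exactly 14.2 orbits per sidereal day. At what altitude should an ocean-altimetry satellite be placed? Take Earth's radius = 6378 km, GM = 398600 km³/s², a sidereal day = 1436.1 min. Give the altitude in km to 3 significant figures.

Required period T = 86166 / 14.2 = 6068.0 s.
From T = 2π√(a³/μ): a = (μ T²/4π²)^(1/3) = (398600 × 6068.0² / 4π²)^(1/3) = 7190 km.
Altitude h = a − R = 7190 − 6378 = 812 km.

812 km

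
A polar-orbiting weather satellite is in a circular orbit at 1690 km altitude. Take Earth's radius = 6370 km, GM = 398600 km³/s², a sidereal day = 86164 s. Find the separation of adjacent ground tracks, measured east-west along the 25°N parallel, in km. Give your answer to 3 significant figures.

Semi-major axis a = 6370 + 1690 = 8060 km. Period T = 2π√(a³/μ) = 2π√(8060³/398600) = 7201.3 s = 120.02 min.
Node shift per orbit = (7201.3/86164) × 360° = 30.09°.
Equatorial spacing = 30.09 × 111.2 km/° = 3345 km.
At 25° latitude, spacing = 3345 × cos(25°) = 3032 km.

3030 km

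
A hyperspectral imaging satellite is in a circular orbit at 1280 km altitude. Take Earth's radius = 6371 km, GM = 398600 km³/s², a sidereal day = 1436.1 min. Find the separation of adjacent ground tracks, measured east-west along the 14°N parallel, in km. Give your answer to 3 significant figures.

3000 km

Semi-major axis a = 6371 + 1280 = 7651 km. Period T = 2π√(a³/μ) = 2π√(7651³/398600) = 6660.2 s = 111.00 min.
Node shift per orbit = (6660.2/86166) × 360° = 27.83°.
Equatorial spacing = 27.83 × 111.2 km/° = 3094 km.
At 14° latitude, spacing = 3094 × cos(14°) = 3002 km.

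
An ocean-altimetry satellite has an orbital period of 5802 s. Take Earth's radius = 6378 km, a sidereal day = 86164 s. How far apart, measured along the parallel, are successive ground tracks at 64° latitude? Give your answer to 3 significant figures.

1180 km

Node shift per orbit = (5802.0/86164) × 360° = 24.24°.
Equatorial spacing = 24.24 × 111.3 km/° = 2698 km.
At 64° latitude, spacing = 2698 × cos(64°) = 1183 km.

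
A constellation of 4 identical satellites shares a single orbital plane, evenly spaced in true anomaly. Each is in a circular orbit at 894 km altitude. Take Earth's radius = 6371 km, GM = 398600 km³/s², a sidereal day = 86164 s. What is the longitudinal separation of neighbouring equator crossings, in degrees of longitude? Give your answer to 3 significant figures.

Semi-major axis a = 6371 + 894 = 7265 km. Period T = 2π√(a³/μ) = 2π√(7265³/398600) = 6162.6 s = 102.71 min.
Single-satellite node shift = (6162.6/86164) × 360° = 25.75°.
With 4 satellites evenly phased, successive equator crossings are 25.75/4 = 6.437° apart.

6.44°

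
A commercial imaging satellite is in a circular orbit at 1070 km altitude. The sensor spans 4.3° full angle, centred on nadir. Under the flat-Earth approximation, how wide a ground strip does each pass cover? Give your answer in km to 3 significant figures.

80.3 km

Half-angle = 4.3°/2 = 2.15°.
Swath width ≈ 2h·tan(θ/2) = 2 × 1070 × tan(2.15°) = 80.3 km.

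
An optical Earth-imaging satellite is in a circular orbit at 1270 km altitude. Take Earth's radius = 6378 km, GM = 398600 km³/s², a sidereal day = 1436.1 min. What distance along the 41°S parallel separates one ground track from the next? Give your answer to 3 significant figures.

2340 km

Semi-major axis a = 6378 + 1270 = 7648 km. Period T = 2π√(a³/μ) = 2π√(7648³/398600) = 6656.3 s = 110.94 min.
Node shift per orbit = (6656.3/86166) × 360° = 27.81°.
Equatorial spacing = 27.81 × 111.3 km/° = 3096 km.
At 41° latitude, spacing = 3096 × cos(41°) = 2336 km.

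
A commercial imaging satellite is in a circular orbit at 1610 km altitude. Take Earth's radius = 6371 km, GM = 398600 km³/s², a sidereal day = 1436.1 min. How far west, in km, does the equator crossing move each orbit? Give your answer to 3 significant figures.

3300 km

Semi-major axis a = 6371 + 1610 = 7981 km. Period T = 2π√(a³/μ) = 2π√(7981³/398600) = 7095.7 s = 118.26 min.
During one orbit Earth rotates (7095.7 / 86166) × 360° = 29.65°.
At the equator that is 29.65° × (2π·6371/360) km/° = 29.65 × 111.2 = 3296 km.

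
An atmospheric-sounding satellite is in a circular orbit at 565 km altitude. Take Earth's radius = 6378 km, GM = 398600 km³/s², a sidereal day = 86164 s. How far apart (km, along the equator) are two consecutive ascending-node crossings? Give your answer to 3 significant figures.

2680 km

Semi-major axis a = 6378 + 565 = 6943 km. Period T = 2π√(a³/μ) = 2π√(6943³/398600) = 5757.5 s = 95.96 min.
During one orbit Earth rotates (5757.5 / 86164) × 360° = 24.06°.
At the equator that is 24.06° × (2π·6378/360) km/° = 24.06 × 111.3 = 2678 km.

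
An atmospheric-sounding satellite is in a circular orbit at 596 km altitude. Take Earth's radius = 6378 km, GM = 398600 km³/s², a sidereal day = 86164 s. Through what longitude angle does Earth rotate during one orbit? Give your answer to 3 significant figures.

24.2°

Semi-major axis a = 6378 + 596 = 6974 km. Period T = 2π√(a³/μ) = 2π√(6974³/398600) = 5796.1 s = 96.60 min.
During one orbit Earth rotates (5796.1 / 86164) × 360° = 24.22°.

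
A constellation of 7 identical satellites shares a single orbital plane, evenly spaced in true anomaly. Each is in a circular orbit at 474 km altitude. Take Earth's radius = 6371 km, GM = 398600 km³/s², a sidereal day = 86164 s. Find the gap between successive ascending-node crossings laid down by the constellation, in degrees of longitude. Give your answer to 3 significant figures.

3.36°

Semi-major axis a = 6371 + 474 = 6845 km. Period T = 2π√(a³/μ) = 2π√(6845³/398600) = 5636.0 s = 93.93 min.
Single-satellite node shift = (5636.0/86164) × 360° = 23.55°.
With 7 satellites evenly phased, successive equator crossings are 23.55/7 = 3.364° apart.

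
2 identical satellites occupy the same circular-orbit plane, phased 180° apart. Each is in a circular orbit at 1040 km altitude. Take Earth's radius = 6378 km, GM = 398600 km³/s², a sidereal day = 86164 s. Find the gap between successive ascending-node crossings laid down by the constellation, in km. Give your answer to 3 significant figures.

Semi-major axis a = 6378 + 1040 = 7418 km. Period T = 2π√(a³/μ) = 2π√(7418³/398600) = 6358.3 s = 105.97 min.
Single-satellite node shift = (6358.3/86164) × 360° = 26.57°.
With 2 satellites evenly phased, successive equator crossings are 26.57/2 = 13.283° apart.
That is 13.283 × 111.3 = 1479 km at the equator.

1480 km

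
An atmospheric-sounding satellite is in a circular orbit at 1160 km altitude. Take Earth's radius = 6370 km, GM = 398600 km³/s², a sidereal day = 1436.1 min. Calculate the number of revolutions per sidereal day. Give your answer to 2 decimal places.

13.25

Semi-major axis a = 6370 + 1160 = 7530 km. Period T = 2π√(a³/μ) = 2π√(7530³/398600) = 6502.8 s = 108.38 min.
Orbits per sidereal day = 86166 / 6502.8 = 13.250.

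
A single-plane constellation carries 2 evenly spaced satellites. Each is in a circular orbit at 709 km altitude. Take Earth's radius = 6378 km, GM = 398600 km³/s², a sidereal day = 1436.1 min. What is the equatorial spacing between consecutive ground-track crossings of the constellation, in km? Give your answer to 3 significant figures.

Semi-major axis a = 6378 + 709 = 7087 km. Period T = 2π√(a³/μ) = 2π√(7087³/398600) = 5937.5 s = 98.96 min.
Single-satellite node shift = (5937.5/86166) × 360° = 24.81°.
With 2 satellites evenly phased, successive equator crossings are 24.81/2 = 12.403° apart.
That is 12.403 × 111.3 = 1381 km at the equator.

1380 km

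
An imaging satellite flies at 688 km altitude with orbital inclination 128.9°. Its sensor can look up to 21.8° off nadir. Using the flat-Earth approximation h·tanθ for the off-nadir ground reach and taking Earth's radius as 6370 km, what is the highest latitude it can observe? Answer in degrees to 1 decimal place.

Retrograde orbit: the ground track reaches ±(180° − i) = ±(180 − 128.9) = ±51.1°.
Sensor half-swath on the ground ≈ 688·tan(21.8°) = 275 km = 2.48° of latitude.
Maximum observable latitude ≈ 51.1 + 2.48 = 53.6°.

53.6°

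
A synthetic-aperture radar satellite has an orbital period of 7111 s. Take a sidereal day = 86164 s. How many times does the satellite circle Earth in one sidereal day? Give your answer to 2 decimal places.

12.12

Orbits per sidereal day = 86164 / 7111.0 = 12.117.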